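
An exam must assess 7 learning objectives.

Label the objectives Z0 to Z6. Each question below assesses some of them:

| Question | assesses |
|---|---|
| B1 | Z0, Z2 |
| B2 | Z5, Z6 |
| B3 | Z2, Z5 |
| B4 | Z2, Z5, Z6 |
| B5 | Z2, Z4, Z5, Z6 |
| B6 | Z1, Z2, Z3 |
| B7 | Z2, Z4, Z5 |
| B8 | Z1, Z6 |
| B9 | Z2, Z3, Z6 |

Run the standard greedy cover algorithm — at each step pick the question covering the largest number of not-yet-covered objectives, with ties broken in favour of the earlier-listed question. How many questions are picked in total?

Greedy: pick B5 (covers 4 new) → pick B6 (covers 2 new) → pick B1 (covers 1 new). Total picks: 3.

3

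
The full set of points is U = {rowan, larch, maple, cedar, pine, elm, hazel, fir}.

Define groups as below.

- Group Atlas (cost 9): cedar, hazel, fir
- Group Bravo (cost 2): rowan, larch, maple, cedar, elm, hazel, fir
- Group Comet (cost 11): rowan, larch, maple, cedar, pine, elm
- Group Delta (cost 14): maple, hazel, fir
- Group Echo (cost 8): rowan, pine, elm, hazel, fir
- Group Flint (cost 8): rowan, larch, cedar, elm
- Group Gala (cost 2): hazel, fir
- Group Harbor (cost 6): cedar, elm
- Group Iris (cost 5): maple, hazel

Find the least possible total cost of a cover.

10

Bravo, Echo together cover every point (Bravo ∪ Echo = {rowan, larch, maple, cedar, pine, elm, hazel, fir}); total cost 2 + 8 = 10.
No covering selection has total cost below 10.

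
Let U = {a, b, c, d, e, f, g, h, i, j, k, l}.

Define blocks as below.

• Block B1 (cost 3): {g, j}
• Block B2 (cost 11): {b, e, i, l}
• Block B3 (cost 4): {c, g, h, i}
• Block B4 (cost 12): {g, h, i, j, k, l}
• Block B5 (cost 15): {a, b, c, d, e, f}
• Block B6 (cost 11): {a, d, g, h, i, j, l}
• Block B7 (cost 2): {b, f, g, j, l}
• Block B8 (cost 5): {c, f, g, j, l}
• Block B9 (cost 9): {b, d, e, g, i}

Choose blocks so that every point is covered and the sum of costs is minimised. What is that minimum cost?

B4, B5 together cover every point (B4 ∪ B5 = {a, b, c, d, e, f, g, h, i, j, k, l}); total cost 12 + 15 = 27.
The greedy pick B7, B3, B9, B6, B4 costs 38; no covering selection beats 27.

27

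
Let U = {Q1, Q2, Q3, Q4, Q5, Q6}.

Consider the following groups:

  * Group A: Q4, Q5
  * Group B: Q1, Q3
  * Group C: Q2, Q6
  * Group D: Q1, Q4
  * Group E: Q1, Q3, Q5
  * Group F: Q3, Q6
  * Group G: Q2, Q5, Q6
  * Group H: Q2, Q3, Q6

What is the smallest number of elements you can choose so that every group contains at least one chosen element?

The 3 elements {Q3, Q4, Q6} hit every group.
The groups A, B, C are pairwise disjoint, so any hitting set needs a separate element for each — at least 3. Hence 3 is optimal.

3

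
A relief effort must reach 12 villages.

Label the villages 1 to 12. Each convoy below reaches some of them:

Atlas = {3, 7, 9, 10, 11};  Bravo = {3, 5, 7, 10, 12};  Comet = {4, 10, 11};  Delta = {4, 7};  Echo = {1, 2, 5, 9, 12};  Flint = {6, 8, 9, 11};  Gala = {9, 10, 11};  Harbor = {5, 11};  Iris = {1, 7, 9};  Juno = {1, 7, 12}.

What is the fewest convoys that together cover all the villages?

4

Bravo and Comet and Echo and Flint together: Bravo ∪ Comet ∪ Echo ∪ Flint = {1, 2, 3, 4, 5, 6, 7, 8, 9, 10, 11, 12} — every village is covered.
No 3 of the 10 convoys cover everything (all 120 combinations miss at least one village), so 4 is optimal.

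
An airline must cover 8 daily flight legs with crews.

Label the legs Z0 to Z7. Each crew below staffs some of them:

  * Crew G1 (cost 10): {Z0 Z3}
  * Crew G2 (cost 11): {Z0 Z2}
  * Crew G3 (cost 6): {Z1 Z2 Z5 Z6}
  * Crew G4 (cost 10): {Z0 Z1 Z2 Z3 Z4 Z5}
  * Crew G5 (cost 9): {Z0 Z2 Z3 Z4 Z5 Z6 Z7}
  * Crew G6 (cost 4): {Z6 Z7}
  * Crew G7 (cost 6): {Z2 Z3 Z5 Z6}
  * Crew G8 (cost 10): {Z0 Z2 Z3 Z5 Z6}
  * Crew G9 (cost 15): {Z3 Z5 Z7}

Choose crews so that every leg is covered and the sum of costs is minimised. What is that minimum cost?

14

G4, G6 together cover every leg (G4 ∪ G6 = {Z0, Z1, Z2, Z3, Z4, Z5, Z6, Z7}); total cost 10 + 4 = 14.
The greedy pick G5, G3 costs 15; no covering selection beats 14.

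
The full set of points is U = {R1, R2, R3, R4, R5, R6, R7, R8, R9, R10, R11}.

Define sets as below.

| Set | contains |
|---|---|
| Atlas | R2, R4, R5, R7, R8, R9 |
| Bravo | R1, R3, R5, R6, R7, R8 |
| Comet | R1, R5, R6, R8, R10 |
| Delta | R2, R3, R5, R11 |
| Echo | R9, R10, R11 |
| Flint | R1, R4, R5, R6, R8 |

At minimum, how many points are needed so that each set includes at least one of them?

2

The 2 points {R8, R11} hit every set.
The sets Echo, Flint are pairwise disjoint, so any hitting set needs a separate point for each — at least 2. Hence 2 is optimal.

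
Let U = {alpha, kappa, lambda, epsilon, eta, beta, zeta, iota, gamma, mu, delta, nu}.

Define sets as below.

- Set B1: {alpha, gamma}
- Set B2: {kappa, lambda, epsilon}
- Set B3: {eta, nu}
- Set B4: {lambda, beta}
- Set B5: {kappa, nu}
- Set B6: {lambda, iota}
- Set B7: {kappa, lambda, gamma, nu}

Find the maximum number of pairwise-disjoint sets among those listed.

B1, B5, B6 are pairwise disjoint (B1={alpha,gamma}; B5={kappa,nu}; B6={lambda,iota}).
Every remaining set overlaps one of these, and no 4 of the listed sets are pairwise disjoint, so 3 is the maximum.

3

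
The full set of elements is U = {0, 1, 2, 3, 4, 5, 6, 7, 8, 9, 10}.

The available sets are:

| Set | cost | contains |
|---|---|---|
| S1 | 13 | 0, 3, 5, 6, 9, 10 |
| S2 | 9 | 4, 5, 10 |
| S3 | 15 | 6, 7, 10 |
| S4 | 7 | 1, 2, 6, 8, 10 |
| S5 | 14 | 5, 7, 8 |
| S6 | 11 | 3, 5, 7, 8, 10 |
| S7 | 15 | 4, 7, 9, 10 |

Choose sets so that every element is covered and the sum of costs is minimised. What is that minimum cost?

35

S1, S4, S7 together cover every element (S1 ∪ S4 ∪ S7 = {0, 1, 2, 3, 4, 5, 6, 7, 8, 9, 10}); total cost 13 + 7 + 15 = 35.
No covering selection has total cost below 35.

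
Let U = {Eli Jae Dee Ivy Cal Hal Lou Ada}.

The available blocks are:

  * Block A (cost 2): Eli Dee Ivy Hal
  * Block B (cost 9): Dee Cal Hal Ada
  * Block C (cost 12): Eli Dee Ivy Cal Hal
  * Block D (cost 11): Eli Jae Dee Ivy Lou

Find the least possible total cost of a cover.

20

B, D together cover every item (B ∪ D = {Eli, Jae, Dee, Ivy, Cal, Hal, Lou, Ada}); total cost 9 + 11 = 20.
The greedy pick A, B, D costs 22; no covering selection beats 20.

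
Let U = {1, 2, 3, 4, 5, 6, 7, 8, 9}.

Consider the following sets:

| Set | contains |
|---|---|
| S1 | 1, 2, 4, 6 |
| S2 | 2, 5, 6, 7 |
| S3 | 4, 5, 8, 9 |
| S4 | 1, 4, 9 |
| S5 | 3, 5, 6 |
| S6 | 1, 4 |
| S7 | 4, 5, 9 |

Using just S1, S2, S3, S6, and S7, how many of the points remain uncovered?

Union of S1, S2, S3, S6, S7 = {1, 2, 4, 5, 6, 7, 8, 9}.
Not covered: 3 — 1 point.

1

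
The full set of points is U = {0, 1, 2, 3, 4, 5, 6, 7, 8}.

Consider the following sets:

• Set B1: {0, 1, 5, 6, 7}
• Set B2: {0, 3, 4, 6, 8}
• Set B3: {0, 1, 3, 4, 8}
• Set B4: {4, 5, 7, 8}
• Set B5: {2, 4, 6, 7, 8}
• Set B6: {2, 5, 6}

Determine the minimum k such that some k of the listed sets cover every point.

B1 and B2 and B5 together: B1 ∪ B2 ∪ B5 = {0, 1, 2, 3, 4, 5, 6, 7, 8} — every point is covered.
No 2 of the 6 sets cover everything (all 15 combinations miss at least one point), so 3 is optimal.

3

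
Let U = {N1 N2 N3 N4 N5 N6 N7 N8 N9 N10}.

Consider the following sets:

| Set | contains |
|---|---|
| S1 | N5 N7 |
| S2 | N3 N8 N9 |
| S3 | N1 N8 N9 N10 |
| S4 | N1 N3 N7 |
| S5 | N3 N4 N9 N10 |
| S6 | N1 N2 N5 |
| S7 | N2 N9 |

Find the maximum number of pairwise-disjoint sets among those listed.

2

S1, S2 are pairwise disjoint (S1={N5,N7}; S2={N3,N8,N9}).
Every remaining set overlaps one of these, and no 3 of the listed sets are pairwise disjoint, so 2 is the maximum.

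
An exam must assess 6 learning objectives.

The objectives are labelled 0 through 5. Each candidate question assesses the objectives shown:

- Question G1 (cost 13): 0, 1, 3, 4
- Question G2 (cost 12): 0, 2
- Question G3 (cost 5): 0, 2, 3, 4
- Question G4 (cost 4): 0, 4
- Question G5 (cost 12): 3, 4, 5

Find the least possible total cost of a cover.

30

G1, G3, G5 together cover every objective (G1 ∪ G3 ∪ G5 = {0, 1, 2, 3, 4, 5}); total cost 13 + 5 + 12 = 30.
No covering selection has total cost below 30.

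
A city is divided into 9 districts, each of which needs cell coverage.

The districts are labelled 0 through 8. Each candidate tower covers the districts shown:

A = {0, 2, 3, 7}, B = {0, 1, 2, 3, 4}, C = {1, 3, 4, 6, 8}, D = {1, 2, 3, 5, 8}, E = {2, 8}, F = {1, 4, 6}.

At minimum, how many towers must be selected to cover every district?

3

A and D and F together: A ∪ D ∪ F = {0, 1, 2, 3, 4, 5, 6, 7, 8} — every district is covered.
Only D contains 5, so D is forced; the remaining 4 districts need at least 2 more towers (each remaining tower adds at most 2) — so at least 3 towers are needed, and 3 is optimal.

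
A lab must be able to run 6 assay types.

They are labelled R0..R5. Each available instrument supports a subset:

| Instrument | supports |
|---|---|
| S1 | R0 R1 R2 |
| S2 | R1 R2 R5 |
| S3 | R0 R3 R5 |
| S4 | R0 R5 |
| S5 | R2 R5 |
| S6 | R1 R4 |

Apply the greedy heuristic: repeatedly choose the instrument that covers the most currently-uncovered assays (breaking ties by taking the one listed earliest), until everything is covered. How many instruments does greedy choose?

3

Greedy: pick S1 (covers 3 new) → pick S3 (covers 2 new) → pick S6 (covers 1 new). Total picks: 3.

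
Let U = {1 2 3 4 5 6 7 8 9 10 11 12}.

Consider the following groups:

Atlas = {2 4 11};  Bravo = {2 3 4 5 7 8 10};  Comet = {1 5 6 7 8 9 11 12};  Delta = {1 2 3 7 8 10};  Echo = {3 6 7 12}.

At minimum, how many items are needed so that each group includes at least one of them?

2

The 2 items {2, 6} hit every group.
The groups Atlas, Echo are pairwise disjoint, so any hitting set needs a separate item for each — at least 2. Hence 2 is optimal.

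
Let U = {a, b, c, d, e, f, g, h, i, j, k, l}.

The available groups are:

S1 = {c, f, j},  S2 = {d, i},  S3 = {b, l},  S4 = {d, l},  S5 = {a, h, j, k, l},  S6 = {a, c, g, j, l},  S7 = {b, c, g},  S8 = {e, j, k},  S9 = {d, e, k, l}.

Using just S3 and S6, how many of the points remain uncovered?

Union of S3, S6 = {a, b, c, g, j, l}.
Not covered: d, e, f, h, i, k — 6 points.

6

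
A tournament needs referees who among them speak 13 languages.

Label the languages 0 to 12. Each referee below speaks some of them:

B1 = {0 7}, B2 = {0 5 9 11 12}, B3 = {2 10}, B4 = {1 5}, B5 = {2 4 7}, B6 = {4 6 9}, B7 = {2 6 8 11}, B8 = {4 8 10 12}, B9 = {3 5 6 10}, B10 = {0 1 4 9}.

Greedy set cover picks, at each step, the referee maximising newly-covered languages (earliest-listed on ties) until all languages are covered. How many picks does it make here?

5

Greedy: pick B2 (covers 5 new) → pick B5 (covers 3 new) → pick B9 (covers 3 new) → pick B4 (covers 1 new) → pick B7 (covers 1 new). Total picks: 5.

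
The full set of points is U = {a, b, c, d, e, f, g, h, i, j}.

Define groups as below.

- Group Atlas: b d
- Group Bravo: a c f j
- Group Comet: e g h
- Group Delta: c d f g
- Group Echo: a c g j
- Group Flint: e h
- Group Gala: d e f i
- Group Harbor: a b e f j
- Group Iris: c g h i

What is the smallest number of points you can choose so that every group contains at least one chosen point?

The 3 points {d, h, j} hit every group.
The groups Atlas, Echo, Flint are pairwise disjoint, so any hitting set needs a separate point for each — at least 3. Hence 3 is optimal.

3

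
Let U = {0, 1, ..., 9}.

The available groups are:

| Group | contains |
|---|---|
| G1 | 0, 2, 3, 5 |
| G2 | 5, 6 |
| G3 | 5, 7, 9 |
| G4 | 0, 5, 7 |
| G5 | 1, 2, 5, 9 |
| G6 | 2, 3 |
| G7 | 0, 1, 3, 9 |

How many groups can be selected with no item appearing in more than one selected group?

G4, G6 are pairwise disjoint (G4={0,5,7}; G6={2,3}).
Every remaining group overlaps one of these, and no 3 of the listed groups are pairwise disjoint, so 2 is the maximum.

2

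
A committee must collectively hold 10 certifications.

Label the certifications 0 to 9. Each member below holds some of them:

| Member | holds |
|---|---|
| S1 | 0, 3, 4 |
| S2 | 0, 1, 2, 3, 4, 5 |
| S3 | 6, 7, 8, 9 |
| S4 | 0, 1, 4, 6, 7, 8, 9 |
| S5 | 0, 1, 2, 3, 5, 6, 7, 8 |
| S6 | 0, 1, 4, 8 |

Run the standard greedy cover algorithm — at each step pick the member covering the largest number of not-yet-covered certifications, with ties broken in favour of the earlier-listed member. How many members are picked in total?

Greedy: pick S5 (covers 8 new) → pick S4 (covers 2 new). Total picks: 2.

2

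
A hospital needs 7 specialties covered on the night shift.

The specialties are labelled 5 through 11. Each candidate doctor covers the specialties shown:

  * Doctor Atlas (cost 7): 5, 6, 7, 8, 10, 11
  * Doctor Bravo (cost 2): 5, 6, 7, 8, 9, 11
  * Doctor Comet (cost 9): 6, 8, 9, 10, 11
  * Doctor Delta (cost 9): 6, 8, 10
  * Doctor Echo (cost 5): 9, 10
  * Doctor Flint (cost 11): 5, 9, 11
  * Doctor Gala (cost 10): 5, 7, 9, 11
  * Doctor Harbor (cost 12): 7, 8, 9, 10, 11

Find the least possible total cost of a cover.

7

Bravo, Echo together cover every specialty (Bravo ∪ Echo = {5, 6, 7, 8, 9, 10, 11}); total cost 2 + 5 = 7.
No covering selection has total cost below 7.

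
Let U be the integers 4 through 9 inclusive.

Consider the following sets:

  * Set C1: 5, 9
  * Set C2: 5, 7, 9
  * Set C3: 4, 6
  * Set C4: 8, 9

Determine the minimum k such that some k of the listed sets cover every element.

C2, C3, and C4 cover everything between them: the union {4, 5, 6, 7, 8, 9} is all of U.
Only C3 contains 4, so C3 is forced; the remaining 4 elements need at least 2 more sets (each remaining set adds at most 3) — so at least 3 sets are needed, and 3 is optimal.

3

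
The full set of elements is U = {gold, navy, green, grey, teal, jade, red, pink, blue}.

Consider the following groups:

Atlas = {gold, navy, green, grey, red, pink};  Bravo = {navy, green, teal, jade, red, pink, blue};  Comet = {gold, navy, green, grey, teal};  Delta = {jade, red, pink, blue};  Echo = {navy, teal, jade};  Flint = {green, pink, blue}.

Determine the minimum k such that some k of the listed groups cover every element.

2

Take {Atlas, Bravo}. Their union is {gold, navy, green, grey, teal, jade, red, pink, blue}, which is all 9 elements.
No single group has all 9 elements (the largest, Bravo, has 7), so 2 is optimal.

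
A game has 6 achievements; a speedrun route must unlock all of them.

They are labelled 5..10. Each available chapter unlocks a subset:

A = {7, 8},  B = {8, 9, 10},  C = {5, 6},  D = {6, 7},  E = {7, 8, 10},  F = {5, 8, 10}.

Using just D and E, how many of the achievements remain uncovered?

Union of D, E = {6, 7, 8, 10}.
Not covered: 5, 9 — 2 achievements.

2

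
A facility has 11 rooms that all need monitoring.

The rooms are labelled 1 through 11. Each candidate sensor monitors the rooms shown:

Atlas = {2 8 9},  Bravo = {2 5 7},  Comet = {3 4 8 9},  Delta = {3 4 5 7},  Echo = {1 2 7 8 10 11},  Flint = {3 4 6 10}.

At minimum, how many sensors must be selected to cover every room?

4

Take {Atlas, Bravo, Echo, Flint}. Their union is {1, 2, 3, 4, 5, 6, 7, 8, 9, 10, 11}, which is all 11 rooms.
No 3 of the 6 sensors cover everything (all 20 combinations miss at least one room), so 4 is optimal.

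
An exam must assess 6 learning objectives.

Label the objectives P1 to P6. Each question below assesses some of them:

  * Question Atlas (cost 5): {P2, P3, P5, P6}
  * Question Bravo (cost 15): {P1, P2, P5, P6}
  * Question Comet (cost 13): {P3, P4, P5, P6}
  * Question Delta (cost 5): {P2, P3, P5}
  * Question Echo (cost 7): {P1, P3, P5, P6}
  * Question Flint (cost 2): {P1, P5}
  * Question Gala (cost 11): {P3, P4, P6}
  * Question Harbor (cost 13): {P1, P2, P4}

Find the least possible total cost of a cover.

Atlas, Flint, Gala together cover every objective (Atlas ∪ Flint ∪ Gala = {P1, P2, P3, P4, P5, P6}); total cost 5 + 2 + 11 = 18.
No covering selection has total cost below 18.

18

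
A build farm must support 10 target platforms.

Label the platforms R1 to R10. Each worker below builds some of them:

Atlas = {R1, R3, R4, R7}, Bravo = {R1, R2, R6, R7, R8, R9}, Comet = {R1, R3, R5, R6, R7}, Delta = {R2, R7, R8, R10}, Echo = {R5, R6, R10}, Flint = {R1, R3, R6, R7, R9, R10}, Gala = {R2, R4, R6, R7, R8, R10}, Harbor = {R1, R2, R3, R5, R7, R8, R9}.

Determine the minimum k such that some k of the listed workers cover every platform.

Gala and Harbor together: Gala ∪ Harbor = {R1, R2, R3, R4, R5, R6, R7, R8, R9, R10} — every platform is covered.
No single worker has all 10 platforms (the largest, Harbor, has 7), so 2 is optimal.

2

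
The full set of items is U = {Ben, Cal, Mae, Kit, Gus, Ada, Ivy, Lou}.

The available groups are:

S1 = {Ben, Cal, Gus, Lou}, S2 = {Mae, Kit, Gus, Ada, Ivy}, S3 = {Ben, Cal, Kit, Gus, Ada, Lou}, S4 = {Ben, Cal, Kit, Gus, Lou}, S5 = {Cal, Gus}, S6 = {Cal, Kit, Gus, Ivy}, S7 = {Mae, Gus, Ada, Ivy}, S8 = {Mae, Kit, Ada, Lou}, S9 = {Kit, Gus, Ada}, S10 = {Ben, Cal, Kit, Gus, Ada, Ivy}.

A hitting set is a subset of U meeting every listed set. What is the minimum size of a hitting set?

2

Take H = {Cal, Ada}. Each listed group contains at least one of these, so H is a hitting set of size 2.
The groups S5, S8 are pairwise disjoint, so any hitting set needs a separate item for each — at least 2. Hence 2 is optimal.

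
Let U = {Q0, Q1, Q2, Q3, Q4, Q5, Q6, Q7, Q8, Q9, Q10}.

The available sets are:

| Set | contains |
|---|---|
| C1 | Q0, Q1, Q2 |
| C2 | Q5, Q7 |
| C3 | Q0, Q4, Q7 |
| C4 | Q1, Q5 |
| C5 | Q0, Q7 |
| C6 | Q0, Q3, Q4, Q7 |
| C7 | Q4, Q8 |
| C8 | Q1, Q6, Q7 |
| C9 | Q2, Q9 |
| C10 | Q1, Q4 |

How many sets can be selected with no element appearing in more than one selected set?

4

C4, C5, C7, C9 are pairwise disjoint (C4={Q1,Q5}; C5={Q0,Q7}; C7={Q4,Q8}; C9={Q2,Q9}).
Every remaining set overlaps one of these, and no 5 of the listed sets are pairwise disjoint, so 4 is the maximum.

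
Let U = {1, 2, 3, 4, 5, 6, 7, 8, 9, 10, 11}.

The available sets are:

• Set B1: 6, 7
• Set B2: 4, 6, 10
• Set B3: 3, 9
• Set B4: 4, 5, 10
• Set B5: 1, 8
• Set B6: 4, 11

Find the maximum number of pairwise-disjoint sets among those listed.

4

B1, B3, B5, B6 are pairwise disjoint (B1={6,7}; B3={3,9}; B5={1,8}; B6={4,11}).
Every remaining set overlaps one of these, and no 5 of the listed sets are pairwise disjoint, so 4 is the maximum.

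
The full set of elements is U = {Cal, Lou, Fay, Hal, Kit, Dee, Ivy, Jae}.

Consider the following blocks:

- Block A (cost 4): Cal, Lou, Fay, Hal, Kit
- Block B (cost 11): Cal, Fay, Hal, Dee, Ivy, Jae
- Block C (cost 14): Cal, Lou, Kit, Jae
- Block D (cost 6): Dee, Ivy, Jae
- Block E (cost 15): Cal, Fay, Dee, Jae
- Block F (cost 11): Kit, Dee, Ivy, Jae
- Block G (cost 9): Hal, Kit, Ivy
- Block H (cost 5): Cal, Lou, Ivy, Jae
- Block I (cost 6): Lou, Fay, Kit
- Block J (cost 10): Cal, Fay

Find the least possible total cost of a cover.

A, D together cover every element (A ∪ D = {Cal, Lou, Fay, Hal, Kit, Dee, Ivy, Jae}); total cost 4 + 6 = 10.
No covering selection has total cost below 10.

10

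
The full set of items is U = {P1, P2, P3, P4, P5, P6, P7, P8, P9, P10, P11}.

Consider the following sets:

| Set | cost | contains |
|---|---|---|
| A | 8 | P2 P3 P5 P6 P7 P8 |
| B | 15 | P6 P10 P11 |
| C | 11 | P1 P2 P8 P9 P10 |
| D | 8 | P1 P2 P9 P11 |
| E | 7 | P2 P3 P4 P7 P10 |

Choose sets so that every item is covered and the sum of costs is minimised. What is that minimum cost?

A, D, E together cover every item (A ∪ D ∪ E = {P1, P2, P3, P4, P5, P6, P7, P8, P9, P10, P11}); total cost 8 + 8 + 7 = 23.
No covering selection has total cost below 23.

23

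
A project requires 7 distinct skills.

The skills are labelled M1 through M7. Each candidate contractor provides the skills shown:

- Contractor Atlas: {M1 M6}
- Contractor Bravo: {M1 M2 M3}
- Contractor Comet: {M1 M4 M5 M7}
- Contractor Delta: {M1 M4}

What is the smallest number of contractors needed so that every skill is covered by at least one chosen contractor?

3

Take {Atlas, Bravo, Comet}. Their union is {M1, M2, M3, M4, M5, M6, M7}, which is all 7 skills.
Only Bravo contains M2, so Bravo is forced; the remaining 4 skills need at least 2 more contractors (each remaining contractor adds at most 3) — so at least 3 contractors are needed, and 3 is optimal.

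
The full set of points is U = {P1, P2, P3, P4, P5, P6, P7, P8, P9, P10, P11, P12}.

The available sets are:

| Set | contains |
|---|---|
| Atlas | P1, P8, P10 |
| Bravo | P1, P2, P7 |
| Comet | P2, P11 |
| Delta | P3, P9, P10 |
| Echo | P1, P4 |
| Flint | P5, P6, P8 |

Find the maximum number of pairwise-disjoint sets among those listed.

4

Comet, Delta, Echo, Flint are pairwise disjoint (Comet={P2,P11}; Delta={P3,P9,P10}; Echo={P1,P4}; Flint={P5,P6,P8}).
Every remaining set overlaps one of these, and no 5 of the listed sets are pairwise disjoint, so 4 is the maximum.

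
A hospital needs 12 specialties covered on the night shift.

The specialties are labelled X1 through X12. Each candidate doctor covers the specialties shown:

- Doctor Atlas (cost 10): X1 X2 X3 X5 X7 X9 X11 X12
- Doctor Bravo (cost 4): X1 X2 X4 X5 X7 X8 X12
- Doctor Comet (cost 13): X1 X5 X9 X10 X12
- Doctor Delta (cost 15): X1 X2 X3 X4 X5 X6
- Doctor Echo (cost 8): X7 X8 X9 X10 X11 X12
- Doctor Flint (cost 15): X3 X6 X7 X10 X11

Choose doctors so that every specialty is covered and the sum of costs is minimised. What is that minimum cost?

Delta, Echo together cover every specialty (Delta ∪ Echo = {X1, X2, X3, X4, X5, X6, X7, X8, X9, X10, X11, X12}); total cost 15 + 8 = 23.
The greedy pick Bravo, Echo, Delta costs 27; no covering selection beats 23.

23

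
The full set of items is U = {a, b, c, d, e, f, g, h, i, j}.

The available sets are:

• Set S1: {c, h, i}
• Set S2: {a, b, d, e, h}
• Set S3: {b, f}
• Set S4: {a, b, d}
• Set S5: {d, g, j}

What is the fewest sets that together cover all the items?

S1 and S2 and S3 and S5 together: S1 ∪ S2 ∪ S3 ∪ S5 = {a, b, c, d, e, f, g, h, i, j} — every item is covered.
Only S2 contains e, so S2 is forced; the remaining 5 items need at least 3 more sets (each remaining set adds at most 2) — so at least 4 sets are needed, and 4 is optimal.

4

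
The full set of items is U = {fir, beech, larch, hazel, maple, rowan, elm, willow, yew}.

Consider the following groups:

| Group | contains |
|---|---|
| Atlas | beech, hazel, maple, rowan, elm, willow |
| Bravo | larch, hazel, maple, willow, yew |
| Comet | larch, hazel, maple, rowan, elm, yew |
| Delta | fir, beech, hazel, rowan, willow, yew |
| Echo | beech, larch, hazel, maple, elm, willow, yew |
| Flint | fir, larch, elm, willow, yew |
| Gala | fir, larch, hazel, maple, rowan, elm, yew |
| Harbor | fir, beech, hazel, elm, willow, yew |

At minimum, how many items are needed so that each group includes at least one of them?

H = {beech, larch} meets every group (each contains at least one member of H), and |H| = 2.
No single item lies in every group, so at least 2 are needed and 2 is optimal.

2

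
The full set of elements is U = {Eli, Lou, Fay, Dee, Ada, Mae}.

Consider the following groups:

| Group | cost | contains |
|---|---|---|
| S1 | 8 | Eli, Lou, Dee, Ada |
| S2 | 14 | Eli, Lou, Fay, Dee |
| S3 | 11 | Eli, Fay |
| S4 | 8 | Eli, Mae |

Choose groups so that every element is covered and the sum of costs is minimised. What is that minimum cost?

S1, S3, S4 together cover every element (S1 ∪ S3 ∪ S4 = {Eli, Lou, Fay, Dee, Ada, Mae}); total cost 8 + 11 + 8 = 27.
No covering selection has total cost below 27.

27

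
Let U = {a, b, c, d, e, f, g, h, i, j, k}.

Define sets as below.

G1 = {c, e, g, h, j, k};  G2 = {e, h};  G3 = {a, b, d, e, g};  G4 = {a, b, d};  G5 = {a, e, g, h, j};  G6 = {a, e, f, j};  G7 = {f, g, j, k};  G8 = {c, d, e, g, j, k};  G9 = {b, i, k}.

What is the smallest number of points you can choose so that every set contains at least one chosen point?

T = {b, e, g} meets every set (each contains at least one member of T), and |T| = 3.
The sets G2, G4, G7 are pairwise disjoint, so any hitting set needs a separate point for each — at least 3. Hence 3 is optimal.

3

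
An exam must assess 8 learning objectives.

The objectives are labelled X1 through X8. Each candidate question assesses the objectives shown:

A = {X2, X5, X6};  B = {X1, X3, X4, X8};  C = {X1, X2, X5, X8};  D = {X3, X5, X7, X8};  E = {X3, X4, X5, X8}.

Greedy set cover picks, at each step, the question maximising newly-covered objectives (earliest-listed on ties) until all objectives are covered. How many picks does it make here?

3

Greedy: pick B (covers 4 new) → pick A (covers 3 new) → pick D (covers 1 new). Total picks: 3.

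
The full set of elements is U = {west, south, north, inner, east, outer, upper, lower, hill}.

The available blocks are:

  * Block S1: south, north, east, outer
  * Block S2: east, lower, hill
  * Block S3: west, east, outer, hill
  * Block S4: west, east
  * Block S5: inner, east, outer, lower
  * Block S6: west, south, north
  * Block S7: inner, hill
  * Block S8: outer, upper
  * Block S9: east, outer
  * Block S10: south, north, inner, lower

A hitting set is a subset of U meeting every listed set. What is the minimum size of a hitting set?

4

H = {west, north, outer, hill} meets every block (each contains at least one member of H), and |H| = 4.
No choice of 3 elements meets every block, so 4 is the minimum.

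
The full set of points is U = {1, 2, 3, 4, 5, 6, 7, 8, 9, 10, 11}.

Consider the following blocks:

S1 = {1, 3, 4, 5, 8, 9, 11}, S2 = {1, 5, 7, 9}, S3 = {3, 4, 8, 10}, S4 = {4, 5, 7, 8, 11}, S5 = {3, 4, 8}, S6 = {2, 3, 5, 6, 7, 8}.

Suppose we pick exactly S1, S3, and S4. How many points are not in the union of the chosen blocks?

2

Union of S1, S3, S4 = {1, 3, 4, 5, 7, 8, 9, 10, 11}.
Not covered: 2, 6 — 2 points.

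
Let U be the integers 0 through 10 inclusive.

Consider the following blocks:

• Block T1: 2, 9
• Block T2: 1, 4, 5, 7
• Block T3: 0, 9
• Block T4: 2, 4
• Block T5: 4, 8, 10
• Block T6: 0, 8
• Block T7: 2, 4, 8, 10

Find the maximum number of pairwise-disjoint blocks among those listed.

T1, T2, T6 are pairwise disjoint (T1={2,9}; T2={1,4,5,7}; T6={0,8}).
Every remaining block overlaps one of these, and no 4 of the listed blocks are pairwise disjoint, so 3 is the maximum.

3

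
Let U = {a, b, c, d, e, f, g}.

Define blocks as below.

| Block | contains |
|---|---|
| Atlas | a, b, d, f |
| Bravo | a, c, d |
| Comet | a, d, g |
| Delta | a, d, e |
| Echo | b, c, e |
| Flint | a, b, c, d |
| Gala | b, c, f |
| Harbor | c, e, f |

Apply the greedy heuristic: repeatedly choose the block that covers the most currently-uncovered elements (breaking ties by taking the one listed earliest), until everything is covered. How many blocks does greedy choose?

Greedy: pick Atlas (covers 4 new) → pick Echo (covers 2 new) → pick Comet (covers 1 new). Total picks: 3.

3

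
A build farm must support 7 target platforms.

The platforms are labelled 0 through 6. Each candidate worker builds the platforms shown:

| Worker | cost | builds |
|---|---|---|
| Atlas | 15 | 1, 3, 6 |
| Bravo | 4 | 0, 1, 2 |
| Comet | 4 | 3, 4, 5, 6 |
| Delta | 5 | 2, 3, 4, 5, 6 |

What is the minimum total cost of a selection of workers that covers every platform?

Bravo, Comet together cover every platform (Bravo ∪ Comet = {0, 1, 2, 3, 4, 5, 6}); total cost 4 + 4 = 8.
No covering selection has total cost below 8.

8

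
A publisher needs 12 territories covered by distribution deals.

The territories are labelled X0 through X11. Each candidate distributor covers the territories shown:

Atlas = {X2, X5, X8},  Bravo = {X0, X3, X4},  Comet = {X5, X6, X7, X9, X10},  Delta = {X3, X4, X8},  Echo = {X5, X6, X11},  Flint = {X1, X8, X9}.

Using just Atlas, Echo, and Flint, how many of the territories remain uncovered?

Union of Atlas, Echo, Flint = {X1, X2, X5, X6, X8, X9, X11}.
Not covered: X0, X3, X4, X7, X10 — 5 territories.

5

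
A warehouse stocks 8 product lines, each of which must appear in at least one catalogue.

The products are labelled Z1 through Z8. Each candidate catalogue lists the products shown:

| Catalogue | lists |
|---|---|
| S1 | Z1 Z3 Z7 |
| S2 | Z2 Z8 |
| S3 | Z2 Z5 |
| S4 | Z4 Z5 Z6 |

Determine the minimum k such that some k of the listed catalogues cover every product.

3

Take {S1, S2, S4}. Their union is {Z1, Z2, Z3, Z4, Z5, Z6, Z7, Z8}, which is all 8 products.
Each catalogue has at most 3 products, and 2·3 = 6 < 8 — so at least 3 catalogues are needed, and 3 is optimal.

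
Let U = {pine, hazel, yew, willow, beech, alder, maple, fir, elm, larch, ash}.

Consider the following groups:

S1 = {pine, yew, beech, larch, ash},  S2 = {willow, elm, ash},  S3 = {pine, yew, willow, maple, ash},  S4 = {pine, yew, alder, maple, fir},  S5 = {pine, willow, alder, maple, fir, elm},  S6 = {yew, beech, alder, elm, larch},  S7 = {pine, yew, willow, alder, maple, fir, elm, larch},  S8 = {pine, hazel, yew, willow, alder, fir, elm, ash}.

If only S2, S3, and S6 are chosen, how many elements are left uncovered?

2

Union of S2, S3, S6 = {pine, yew, willow, beech, alder, maple, elm, larch, ash}.
Not covered: hazel, fir — 2 elements.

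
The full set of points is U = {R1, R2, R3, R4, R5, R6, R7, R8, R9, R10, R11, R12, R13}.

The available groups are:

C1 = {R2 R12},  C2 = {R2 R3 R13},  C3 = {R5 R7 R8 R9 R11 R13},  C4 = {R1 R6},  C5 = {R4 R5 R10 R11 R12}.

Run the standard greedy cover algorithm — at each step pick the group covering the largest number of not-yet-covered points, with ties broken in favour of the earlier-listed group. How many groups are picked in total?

4

Greedy: pick C3 (covers 6 new) → pick C5 (covers 3 new) → pick C2 (covers 2 new) → pick C4 (covers 2 new). Total picks: 4.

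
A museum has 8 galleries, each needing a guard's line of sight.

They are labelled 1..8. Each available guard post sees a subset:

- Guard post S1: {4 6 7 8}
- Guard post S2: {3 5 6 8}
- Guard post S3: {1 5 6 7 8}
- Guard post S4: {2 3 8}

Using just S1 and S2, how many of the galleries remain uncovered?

2

Union of S1, S2 = {3, 4, 5, 6, 7, 8}.
Not covered: 1, 2 — 2 galleries.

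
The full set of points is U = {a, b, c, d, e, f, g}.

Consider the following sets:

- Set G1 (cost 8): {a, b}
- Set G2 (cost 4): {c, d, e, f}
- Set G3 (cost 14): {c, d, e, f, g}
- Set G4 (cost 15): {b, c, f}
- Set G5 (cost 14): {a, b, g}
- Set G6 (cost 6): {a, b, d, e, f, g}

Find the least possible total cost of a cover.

G2, G6 together cover every point (G2 ∪ G6 = {a, b, c, d, e, f, g}); total cost 4 + 6 = 10.
No covering selection has total cost below 10.

10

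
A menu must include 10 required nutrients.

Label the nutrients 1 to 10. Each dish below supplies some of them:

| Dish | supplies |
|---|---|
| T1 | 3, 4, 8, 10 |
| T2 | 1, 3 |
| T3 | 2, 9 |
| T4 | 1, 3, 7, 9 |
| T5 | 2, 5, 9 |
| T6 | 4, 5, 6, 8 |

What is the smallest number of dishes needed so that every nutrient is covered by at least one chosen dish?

Take {T1, T4, T5, T6}. Their union is {1, 2, 3, 4, 5, 6, 7, 8, 9, 10}, which is all 10 nutrients.
No 3 of the 6 dishes cover everything (all 20 combinations miss at least one nutrient), so 4 is optimal.

4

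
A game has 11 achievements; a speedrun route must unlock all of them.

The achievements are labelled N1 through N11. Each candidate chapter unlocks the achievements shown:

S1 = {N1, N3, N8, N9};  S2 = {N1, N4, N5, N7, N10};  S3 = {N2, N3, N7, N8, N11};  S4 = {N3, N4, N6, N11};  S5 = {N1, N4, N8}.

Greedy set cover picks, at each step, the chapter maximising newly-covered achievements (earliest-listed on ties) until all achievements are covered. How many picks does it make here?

Greedy: pick S2 (covers 5 new) → pick S3 (covers 4 new) → pick S1 (covers 1 new) → pick S4 (covers 1 new). Total picks: 4.

4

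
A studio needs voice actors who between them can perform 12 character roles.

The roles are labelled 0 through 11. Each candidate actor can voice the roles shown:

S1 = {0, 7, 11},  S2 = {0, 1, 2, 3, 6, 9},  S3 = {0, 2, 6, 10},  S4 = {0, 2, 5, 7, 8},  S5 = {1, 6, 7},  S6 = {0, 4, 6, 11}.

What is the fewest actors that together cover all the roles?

4

S2 and S3 and S4 and S6 together: S2 ∪ S3 ∪ S4 ∪ S6 = {0, 1, 2, 3, 4, 5, 6, 7, 8, 9, 10, 11} — every role is covered.
Only S3 contains 10, so S3 is forced; the remaining 8 roles need at least 3 more actors (each remaining actor adds at most 3) — so at least 4 actors are needed, and 4 is optimal.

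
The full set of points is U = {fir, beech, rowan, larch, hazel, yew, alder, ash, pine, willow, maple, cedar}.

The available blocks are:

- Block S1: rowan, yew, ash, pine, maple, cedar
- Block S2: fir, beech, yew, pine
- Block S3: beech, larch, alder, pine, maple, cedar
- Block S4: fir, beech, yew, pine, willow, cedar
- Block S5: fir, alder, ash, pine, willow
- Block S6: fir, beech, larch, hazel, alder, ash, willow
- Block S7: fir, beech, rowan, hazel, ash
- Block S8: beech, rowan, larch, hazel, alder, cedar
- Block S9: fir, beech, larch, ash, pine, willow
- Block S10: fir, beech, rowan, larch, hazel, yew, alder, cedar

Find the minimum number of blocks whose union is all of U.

Take {S1, S6}. Their union is {fir, beech, rowan, larch, hazel, yew, alder, ash, pine, willow, maple, cedar}, which is all 12 points.
No single block has all 12 points (the largest, S10, has 8), so 2 is optimal.

2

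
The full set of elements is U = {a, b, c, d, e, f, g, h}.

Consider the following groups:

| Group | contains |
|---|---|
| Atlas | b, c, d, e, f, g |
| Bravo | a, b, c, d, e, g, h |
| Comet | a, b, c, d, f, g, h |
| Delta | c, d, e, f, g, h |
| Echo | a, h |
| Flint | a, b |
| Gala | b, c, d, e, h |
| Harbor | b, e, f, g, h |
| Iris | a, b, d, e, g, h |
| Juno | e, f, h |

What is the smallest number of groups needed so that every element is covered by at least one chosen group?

Comet and Harbor cover everything between them: the union {a, b, c, d, e, f, g, h} is all of U.
No single group has all 8 elements (the largest, Bravo, has 7), so 2 is optimal.

2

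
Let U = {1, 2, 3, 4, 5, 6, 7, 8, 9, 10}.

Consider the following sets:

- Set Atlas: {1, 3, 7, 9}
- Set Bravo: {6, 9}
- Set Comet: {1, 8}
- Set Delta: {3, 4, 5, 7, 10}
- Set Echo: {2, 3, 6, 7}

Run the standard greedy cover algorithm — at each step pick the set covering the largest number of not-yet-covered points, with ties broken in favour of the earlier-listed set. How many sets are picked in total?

Greedy: pick Delta (covers 5 new) → pick Atlas (covers 2 new) → pick Echo (covers 2 new) → pick Comet (covers 1 new). Total picks: 4.

4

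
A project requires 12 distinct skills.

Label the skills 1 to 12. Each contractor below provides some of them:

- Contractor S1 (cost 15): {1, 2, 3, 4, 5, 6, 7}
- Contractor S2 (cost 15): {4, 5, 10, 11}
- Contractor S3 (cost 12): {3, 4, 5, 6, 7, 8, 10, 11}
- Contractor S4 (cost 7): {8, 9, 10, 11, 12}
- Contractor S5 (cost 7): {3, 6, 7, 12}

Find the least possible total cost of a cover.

S1, S4 together cover every skill (S1 ∪ S4 = {1, 2, 3, 4, 5, 6, 7, 8, 9, 10, 11, 12}); total cost 15 + 7 = 22.
No covering selection has total cost below 22.

22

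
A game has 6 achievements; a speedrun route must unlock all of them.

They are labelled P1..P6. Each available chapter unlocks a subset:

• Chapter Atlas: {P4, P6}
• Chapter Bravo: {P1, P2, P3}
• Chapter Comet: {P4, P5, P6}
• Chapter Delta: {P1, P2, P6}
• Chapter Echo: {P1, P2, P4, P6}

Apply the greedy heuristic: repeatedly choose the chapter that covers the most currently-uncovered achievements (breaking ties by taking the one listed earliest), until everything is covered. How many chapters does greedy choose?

3

Greedy: pick Echo (covers 4 new) → pick Bravo (covers 1 new) → pick Comet (covers 1 new). Total picks: 3.
(The true minimum cover uses only 2 chapters, so greedy is not optimal here.)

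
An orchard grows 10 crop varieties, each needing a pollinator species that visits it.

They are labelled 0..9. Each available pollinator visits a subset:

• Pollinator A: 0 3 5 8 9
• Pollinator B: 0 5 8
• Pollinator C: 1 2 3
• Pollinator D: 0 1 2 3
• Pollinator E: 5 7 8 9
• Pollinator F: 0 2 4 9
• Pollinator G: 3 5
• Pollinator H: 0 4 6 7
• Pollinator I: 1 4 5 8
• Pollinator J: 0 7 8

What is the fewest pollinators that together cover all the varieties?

3

Take {C, E, H}. Their union is {0, 1, 2, 3, 4, 5, 6, 7, 8, 9}, which is all 10 varieties.
Only H contains 6, so H is forced; the remaining 6 varieties need at least 2 more pollinators (each remaining pollinator adds at most 4) — so at least 3 pollinators are needed, and 3 is optimal.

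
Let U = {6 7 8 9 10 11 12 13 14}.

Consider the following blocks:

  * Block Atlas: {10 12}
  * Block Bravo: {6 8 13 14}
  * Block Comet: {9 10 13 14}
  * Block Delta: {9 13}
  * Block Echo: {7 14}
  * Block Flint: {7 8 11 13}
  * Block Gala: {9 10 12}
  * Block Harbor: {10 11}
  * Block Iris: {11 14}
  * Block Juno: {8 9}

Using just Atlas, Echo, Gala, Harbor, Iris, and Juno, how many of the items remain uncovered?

2

Union of Atlas, Echo, Gala, Harbor, Iris, Juno = {7, 8, 9, 10, 11, 12, 14}.
Not covered: 6, 13 — 2 items.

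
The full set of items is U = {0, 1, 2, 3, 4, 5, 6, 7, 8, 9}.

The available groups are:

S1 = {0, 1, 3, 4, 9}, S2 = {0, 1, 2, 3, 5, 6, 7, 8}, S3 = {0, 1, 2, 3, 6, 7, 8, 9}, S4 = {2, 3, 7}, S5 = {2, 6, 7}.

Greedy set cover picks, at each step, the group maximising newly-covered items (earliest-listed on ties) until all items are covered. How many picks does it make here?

2

Greedy: pick S2 (covers 8 new) → pick S1 (covers 2 new). Total picks: 2.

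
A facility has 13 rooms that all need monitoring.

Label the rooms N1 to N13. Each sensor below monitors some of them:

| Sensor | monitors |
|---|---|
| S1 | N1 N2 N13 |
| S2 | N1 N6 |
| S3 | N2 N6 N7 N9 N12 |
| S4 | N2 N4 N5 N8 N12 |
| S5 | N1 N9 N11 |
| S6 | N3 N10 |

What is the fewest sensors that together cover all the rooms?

S1 and S3 and S4 and S5 and S6 together: S1 ∪ S3 ∪ S4 ∪ S5 ∪ S6 = {N1, N2, N3, N4, N5, N6, N7, N8, N9, N10, N11, N12, N13} — every room is covered.
No 4 of the 6 sensors cover everything (all 15 combinations miss at least one room), so 5 is optimal.

5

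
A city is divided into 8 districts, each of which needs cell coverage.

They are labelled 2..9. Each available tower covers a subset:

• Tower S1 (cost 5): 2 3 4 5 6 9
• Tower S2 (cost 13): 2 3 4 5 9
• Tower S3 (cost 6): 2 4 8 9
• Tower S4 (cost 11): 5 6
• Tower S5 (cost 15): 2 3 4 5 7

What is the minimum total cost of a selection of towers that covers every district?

S1, S3, S5 together cover every district (S1 ∪ S3 ∪ S5 = {2, 3, 4, 5, 6, 7, 8, 9}); total cost 5 + 6 + 15 = 26.
No covering selection has total cost below 26.

26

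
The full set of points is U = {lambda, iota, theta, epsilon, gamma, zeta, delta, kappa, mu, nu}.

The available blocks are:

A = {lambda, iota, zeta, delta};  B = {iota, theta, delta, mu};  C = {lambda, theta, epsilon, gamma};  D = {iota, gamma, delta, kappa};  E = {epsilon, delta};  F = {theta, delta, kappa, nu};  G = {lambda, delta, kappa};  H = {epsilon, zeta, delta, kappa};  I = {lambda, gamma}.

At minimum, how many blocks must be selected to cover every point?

B, F, H, and I cover everything between them: the union {lambda, iota, theta, epsilon, gamma, zeta, delta, kappa, mu, nu} is all of U.
No 3 of the 9 blocks cover everything (all 84 combinations miss at least one point), so 4 is optimal.

4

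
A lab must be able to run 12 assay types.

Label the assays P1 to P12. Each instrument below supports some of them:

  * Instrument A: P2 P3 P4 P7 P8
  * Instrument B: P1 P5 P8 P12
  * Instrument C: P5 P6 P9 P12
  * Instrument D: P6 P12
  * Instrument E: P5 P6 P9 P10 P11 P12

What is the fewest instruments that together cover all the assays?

Take {A, B, E}. Their union is {P1, P2, P3, P4, P5, P6, P7, P8, P9, P10, P11, P12}, which is all 12 assays.
Only B contains P1, so B is forced; the remaining 8 assays need at least 2 more instruments (each remaining instrument adds at most 4) — so at least 3 instruments are needed, and 3 is optimal.

3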